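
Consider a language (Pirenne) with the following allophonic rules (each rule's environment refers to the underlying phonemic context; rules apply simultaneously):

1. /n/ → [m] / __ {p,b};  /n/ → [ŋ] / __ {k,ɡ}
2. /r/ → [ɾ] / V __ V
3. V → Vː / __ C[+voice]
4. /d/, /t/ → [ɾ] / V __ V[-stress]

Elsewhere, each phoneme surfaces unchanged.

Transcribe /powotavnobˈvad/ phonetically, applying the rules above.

/p/ — not in any rule's target class → [p].
Rule 3 applies to /o/ (between /p/ and /w/: before a voiced consonant) → [oː].
/w/ (between /o/ and /o/): no rule targets it → [w].
/o/ (between /w/ and /t/) is in the target of rule 3 but the environment (before a voiced consonant) is not met → [o].
/t/ meets the environment for rule 4 (between a vowel and a following unstressed vowel) → [ɾ].
/a/ (between /t/ and /v/): before a voiced consonant, so rule 3 applies → [aː].
/v/ (between /a/ and /n/): no rule targets it → [v].
/n/ (between /v/ and /o/) fails the environment for rule 1, so it stays [n].
/o/ — between /n/ and /b/, before a voiced consonant — surfaces as [oː] (rule 3).
/b/ — not in any rule's target class → [b].
/v/ (between /b/ and /a/) is unaffected → [v].
/a/ (between /v/ and /d/): before a voiced consonant, so rule 3 applies → [aː].
/d/ — word-final; rule 4 does not apply here → [d].

[poːwoɾaːvnoːbˈvaːd]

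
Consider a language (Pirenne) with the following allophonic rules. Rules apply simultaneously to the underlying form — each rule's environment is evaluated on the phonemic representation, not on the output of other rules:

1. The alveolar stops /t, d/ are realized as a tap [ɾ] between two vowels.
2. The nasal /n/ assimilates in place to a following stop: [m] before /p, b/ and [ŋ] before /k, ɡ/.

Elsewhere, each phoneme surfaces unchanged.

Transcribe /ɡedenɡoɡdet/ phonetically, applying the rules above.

[ɡeɾeŋɡoɡdet]

/ɡ/ — not in any rule's target class → [ɡ].
/e/ (between /ɡ/ and /d/) is unaffected → [e].
/d/ — between /e/ and /e/, between two vowels — surfaces as [ɾ] (rule 1).
/e/ (between /d/ and /n/) is unaffected → [e].
/n/ meets the environment for rule 2 (before a labial or velar stop) → [ŋ].
/ɡ/ (between /n/ and /o/): no rule targets it → [ɡ].
/o/ (between /ɡ/ and /ɡ/): no rule targets it → [o].
/ɡ/ — not in any rule's target class → [ɡ].
/d/ (between /ɡ/ and /e/) is in the target of rule 1 but the environment (between two vowels) is not met → [d].
/e/ (between /d/ and /t/) is unaffected → [e].
/t/ (word-final): rule 1 targets it, but not between two vowels → unchanged [t].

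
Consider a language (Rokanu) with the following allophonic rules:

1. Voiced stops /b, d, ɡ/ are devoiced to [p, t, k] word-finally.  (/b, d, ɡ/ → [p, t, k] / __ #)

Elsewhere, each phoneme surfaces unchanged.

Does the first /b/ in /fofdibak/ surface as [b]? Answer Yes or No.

Yes

/b/ (between /i/ and /a/) is in the target of rule 1 but the environment (word-finally) is not met → [b].
The actual realization is [b], which matches [b].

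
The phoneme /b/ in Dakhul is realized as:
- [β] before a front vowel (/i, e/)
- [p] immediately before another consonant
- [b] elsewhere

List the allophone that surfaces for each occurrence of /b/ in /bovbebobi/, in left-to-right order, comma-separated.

Occurrence 1 (position 1): no conditioning environment matches → elsewhere allophone [b].
Occurrence 2 (position 4): before a front vowel (/i, e/) → [β].
Occurrence 3 (position 6): no conditioning environment matches → elsewhere allophone [b].
Occurrence 4 (position 8): before a front vowel (/i, e/) → [β].

[b], [β], [b], [β]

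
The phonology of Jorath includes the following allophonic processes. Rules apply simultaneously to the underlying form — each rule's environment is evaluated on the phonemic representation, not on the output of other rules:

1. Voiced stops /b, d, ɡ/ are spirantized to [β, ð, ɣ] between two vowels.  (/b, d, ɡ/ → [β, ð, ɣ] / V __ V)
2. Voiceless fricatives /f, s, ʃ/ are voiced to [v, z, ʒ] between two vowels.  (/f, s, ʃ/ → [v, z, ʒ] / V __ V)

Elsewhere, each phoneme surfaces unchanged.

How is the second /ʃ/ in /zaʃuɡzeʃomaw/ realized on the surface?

/ʃ/ (between /e/ and /o/) occurs between two vowels → [ʒ] by rule 2.

[ʒ]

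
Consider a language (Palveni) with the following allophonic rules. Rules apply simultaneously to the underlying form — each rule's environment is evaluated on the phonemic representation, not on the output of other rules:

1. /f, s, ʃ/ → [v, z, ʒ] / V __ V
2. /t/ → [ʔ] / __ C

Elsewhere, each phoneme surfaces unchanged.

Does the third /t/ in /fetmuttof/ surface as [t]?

Yes

/t/ (between /t/ and /o/) is in the target of rule 2 but the environment (immediately before a consonant) is not met → [t].
The actual realization is [t], which matches [t].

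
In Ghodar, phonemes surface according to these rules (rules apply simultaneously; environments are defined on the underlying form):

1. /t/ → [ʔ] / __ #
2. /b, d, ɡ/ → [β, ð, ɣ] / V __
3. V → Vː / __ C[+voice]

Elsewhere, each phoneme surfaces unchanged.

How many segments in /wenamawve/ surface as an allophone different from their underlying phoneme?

3

Segments that undergo a rule: /e/ → [eː] (rule 3); /a/ → [aː] (rule 3); /a/ → [aː] (rule 3).
All other segments surface unchanged.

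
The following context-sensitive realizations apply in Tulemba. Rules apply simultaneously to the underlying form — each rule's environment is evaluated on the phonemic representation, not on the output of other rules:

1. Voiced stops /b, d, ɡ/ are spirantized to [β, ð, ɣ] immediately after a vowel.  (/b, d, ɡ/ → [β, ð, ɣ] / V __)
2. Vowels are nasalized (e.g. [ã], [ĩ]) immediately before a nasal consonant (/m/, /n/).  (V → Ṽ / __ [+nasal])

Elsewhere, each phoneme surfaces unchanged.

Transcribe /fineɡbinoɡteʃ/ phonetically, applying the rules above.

[fĩneɣbĩnoɣteʃ]

/f/ (word-initial) is unaffected → [f].
/i/ (between /f/ and /n/): before a nasal consonant, so rule 2 applies → [ĩ].
/n/ (between /i/ and /e/) is unaffected → [n].
/e/ (between /n/ and /ɡ/): rule 2 targets it, but not before a nasal consonant → unchanged [e].
Rule 1 applies to /ɡ/ (between /e/ and /b/: immediately after a vowel) → [ɣ].
/b/ — between /ɡ/ and /i/; rule 1 does not apply here → [b].
/i/ meets the environment for rule 2 (before a nasal consonant) → [ĩ].
/n/ (between /i/ and /o/) is unaffected → [n].
/o/ — between /n/ and /ɡ/; rule 2 does not apply here → [o].
/ɡ/ — between /o/ and /t/, immediately after a vowel — surfaces as [ɣ] (rule 1).
/t/ stays [t].
/e/ (between /t/ and /ʃ/): rule 2 targets it, but not before a nasal consonant → unchanged [e].
/ʃ/ (word-final): no rule targets it → [ʃ].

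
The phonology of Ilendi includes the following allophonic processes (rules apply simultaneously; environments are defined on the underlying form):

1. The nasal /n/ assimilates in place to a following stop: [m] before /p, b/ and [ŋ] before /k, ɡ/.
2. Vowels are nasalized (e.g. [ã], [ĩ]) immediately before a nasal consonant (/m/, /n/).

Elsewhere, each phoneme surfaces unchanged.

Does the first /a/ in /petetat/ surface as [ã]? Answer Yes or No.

/a/ (between /t/ and /t/) is in the target of rule 2 but the environment (before a nasal consonant) is not met → [a].
The actual realization is [a], not [ã].

No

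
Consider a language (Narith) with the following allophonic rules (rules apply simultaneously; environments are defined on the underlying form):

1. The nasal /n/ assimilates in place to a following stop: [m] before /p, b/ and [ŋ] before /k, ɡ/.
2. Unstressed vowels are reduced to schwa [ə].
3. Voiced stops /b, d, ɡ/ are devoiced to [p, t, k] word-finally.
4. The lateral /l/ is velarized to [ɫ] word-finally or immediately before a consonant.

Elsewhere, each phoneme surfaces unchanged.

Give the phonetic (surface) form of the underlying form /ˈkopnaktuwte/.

/k/ (word-initial) is unaffected → [k].
/o/ (between /k/ and /p/) fails the environment for rule 2, so it stays [o].
/p/ — not in any rule's target class → [p].
/n/ (between /p/ and /a/) is in the target of rule 1 but the environment (before a labial or velar stop) is not met → [n].
/a/ — between /n/ and /k/, in an unstressed syllable — surfaces as [ə] (rule 2).
/k/ (between /a/ and /t/) is unaffected → [k].
/t/ (between /k/ and /u/): no rule targets it → [t].
/u/ (between /t/ and /w/) occurs in an unstressed syllable → [ə] by rule 2.
/w/ stays [w].
/t/ stays [t].
/e/ (word-final): in an unstressed syllable, so rule 2 applies → [ə].

[ˈkopnəktəwtə]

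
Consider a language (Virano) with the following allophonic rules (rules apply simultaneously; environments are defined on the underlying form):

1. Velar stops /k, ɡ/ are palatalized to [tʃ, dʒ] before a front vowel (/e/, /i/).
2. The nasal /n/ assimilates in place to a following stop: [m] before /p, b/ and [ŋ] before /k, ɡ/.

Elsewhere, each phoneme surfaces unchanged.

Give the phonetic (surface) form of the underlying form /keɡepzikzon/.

[tʃedʒepzikzon]

/k/ (word-initial) occurs before a front vowel → [tʃ] by rule 1.
/ɡ/ (between /e/ and /e/) occurs before a front vowel → [dʒ] by rule 1.
/k/ (between /i/ and /z/) is in the target of rule 1 but the environment (before a front vowel) is not met → [k].
/n/ (word-final) is in the target of rule 2 but the environment (before a labial or velar stop) is not met → [n].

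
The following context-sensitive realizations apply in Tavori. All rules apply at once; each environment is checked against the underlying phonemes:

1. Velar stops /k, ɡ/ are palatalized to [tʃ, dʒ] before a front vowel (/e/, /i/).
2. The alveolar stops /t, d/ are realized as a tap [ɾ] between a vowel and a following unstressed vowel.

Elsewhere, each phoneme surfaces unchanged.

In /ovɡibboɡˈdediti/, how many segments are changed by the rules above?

Segments that undergo a rule: /ɡ/ → [dʒ] (rule 1); /d/ → [ɾ] (rule 2); /t/ → [ɾ] (rule 2).
All other segments surface unchanged.

3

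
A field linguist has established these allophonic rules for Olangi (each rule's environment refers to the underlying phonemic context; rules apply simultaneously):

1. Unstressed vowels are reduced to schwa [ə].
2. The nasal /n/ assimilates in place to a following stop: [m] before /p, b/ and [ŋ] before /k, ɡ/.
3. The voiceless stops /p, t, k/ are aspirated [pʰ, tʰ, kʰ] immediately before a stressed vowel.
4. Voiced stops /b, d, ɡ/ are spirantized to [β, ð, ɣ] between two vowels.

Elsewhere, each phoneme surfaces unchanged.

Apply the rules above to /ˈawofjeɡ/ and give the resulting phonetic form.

/a/ (word-initial) is in the target of rule 1 but the environment (in an unstressed syllable) is not met → [a].
/w/ — not in any rule's target class → [w].
/o/ (between /w/ and /f/): in an unstressed syllable, so rule 1 applies → [ə].
/f/ stays [f].
/j/ — not in any rule's target class → [j].
/e/ meets the environment for rule 1 (in an unstressed syllable) → [ə].
/ɡ/ (word-final): rule 4 targets it, but not between two vowels → unchanged [ɡ].

[ˈawəfjəɡ]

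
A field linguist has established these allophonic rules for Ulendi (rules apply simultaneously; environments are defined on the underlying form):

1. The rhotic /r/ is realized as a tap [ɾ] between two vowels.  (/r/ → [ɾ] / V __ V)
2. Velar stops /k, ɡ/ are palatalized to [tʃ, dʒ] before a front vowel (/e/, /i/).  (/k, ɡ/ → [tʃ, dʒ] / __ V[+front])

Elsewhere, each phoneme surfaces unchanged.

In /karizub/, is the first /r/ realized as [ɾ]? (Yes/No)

Yes

/r/ — between /a/ and /i/, between two vowels — surfaces as [ɾ] (rule 1).
The actual realization is [ɾ], which matches [ɾ].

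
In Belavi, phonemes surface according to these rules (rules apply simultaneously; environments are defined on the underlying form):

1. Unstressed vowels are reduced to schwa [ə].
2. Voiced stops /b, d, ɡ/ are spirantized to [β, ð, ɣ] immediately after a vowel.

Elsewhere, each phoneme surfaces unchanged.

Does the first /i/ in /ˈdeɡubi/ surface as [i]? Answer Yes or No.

No

/i/ meets the environment for rule 1 (in an unstressed syllable) → [ə].
The actual realization is [ə], not [i].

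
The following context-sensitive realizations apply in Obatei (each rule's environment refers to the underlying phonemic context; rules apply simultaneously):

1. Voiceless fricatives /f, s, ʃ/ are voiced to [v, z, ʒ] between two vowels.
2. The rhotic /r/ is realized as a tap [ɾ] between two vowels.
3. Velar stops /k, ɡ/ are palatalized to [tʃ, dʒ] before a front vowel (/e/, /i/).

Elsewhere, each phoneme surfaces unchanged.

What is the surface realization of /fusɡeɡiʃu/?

[fusdʒedʒiʒu]

/f/ (word-initial) fails the environment for rule 1, so it stays [f].
/u/ (between /f/ and /s/): no rule targets it → [u].
/s/ — between /u/ and /ɡ/; rule 1 does not apply here → [s].
/ɡ/ — between /s/ and /e/, before a front vowel — surfaces as [dʒ] (rule 3).
/e/ (between /ɡ/ and /ɡ/): no rule targets it → [e].
/ɡ/ — between /e/ and /i/, before a front vowel — surfaces as [dʒ] (rule 3).
/i/ (between /ɡ/ and /ʃ/) is unaffected → [i].
/ʃ/ — between /i/ and /u/, between two vowels — surfaces as [ʒ] (rule 1).
/u/ (word-final): no rule targets it → [u].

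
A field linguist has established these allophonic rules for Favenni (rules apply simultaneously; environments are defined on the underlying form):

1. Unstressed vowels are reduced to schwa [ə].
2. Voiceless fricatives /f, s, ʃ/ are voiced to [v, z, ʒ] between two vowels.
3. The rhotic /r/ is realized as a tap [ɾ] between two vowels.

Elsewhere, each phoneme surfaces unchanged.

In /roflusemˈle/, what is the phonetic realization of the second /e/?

[e]

/e/ (word-final): rule 1 targets it, but not in an unstressed syllable → unchanged [e].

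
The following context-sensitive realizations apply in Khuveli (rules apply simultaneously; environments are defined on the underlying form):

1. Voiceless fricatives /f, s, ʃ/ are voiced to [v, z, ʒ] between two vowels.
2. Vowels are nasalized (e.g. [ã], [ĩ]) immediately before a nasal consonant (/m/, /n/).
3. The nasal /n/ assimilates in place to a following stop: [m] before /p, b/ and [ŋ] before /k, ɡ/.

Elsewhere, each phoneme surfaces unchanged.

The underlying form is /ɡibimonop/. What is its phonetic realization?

/i/ (between /ɡ/ and /b/): rule 2 targets it, but not before a nasal consonant → unchanged [i].
/i/ (between /b/ and /m/): before a nasal consonant, so rule 2 applies → [ĩ].
Rule 2 applies to /o/ (between /m/ and /n/: before a nasal consonant) → [õ].
/n/ (between /o/ and /o/) fails the environment for rule 3, so it stays [n].
/o/ (between /n/ and /p/) fails the environment for rule 2, so it stays [o].

[ɡibĩmõnop]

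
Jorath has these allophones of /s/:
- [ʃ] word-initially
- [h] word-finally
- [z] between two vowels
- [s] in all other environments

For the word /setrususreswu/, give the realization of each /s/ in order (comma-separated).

Occurrence 1 (position 1): word-initially → [ʃ].
Occurrence 2 (position 6): between two vowels → [z].
Occurrence 3 (position 8): no conditioning environment matches → elsewhere allophone [s].
Occurrence 4 (position 11): no conditioning environment matches → elsewhere allophone [s].

[ʃ], [z], [s], [s]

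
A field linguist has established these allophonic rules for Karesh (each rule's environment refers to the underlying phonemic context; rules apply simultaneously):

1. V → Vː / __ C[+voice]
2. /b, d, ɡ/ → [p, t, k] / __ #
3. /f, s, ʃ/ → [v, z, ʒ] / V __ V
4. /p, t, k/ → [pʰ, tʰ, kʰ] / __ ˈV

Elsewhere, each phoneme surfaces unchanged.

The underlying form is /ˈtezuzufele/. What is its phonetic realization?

[ˈtʰeːzuːzuveːle]

/t/ — word-initial, immediately before a stressed vowel — surfaces as [tʰ] (rule 4).
/e/ (between /t/ and /z/) occurs before a voiced consonant → [eː] by rule 1.
/z/ (between /e/ and /u/): no rule targets it → [z].
/u/ meets the environment for rule 1 (before a voiced consonant) → [uː].
/z/ — not in any rule's target class → [z].
/u/ — between /z/ and /f/; rule 1 does not apply here → [u].
Rule 3 applies to /f/ (between /u/ and /e/: between two vowels) → [v].
/e/ (between /f/ and /l/): before a voiced consonant, so rule 1 applies → [eː].
/l/ (between /e/ and /e/): no rule targets it → [l].
/e/ (word-final): rule 1 targets it, but not before a voiced consonant → unchanged [e].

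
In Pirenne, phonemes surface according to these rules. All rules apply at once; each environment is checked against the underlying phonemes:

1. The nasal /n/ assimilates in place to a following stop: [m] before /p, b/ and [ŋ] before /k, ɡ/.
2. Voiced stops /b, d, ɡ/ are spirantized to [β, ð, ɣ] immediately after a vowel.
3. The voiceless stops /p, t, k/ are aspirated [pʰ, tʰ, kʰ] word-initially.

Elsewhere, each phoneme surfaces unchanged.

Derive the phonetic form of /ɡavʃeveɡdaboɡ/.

/ɡ/ (word-initial) fails the environment for rule 2, so it stays [ɡ].
/a/ stays [a].
/v/ stays [v].
/ʃ/ (between /v/ and /e/) is unaffected → [ʃ].
/e/ (between /ʃ/ and /v/): no rule targets it → [e].
/v/ stays [v].
/e/ (between /v/ and /ɡ/): no rule targets it → [e].
/ɡ/ (between /e/ and /d/) occurs immediately after a vowel → [ɣ] by rule 2.
/d/ — between /ɡ/ and /a/; rule 2 does not apply here → [d].
/a/ stays [a].
/b/ (between /a/ and /o/): immediately after a vowel, so rule 2 applies → [β].
/o/ (between /b/ and /ɡ/): no rule targets it → [o].
/ɡ/ meets the environment for rule 2 (immediately after a vowel) → [ɣ].

[ɡavʃeveɣdaβoɣ]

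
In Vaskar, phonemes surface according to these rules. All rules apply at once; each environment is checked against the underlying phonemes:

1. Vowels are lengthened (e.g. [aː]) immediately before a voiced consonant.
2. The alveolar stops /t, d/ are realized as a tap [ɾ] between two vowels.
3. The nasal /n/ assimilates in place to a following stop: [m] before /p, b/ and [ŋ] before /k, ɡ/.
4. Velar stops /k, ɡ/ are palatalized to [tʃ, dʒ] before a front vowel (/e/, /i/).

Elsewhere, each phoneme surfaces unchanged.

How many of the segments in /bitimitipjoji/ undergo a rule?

4

Segments that undergo a rule: /t/ → [ɾ] (rule 2); /i/ → [iː] (rule 1); /t/ → [ɾ] (rule 2); /o/ → [oː] (rule 1).
All other segments surface unchanged.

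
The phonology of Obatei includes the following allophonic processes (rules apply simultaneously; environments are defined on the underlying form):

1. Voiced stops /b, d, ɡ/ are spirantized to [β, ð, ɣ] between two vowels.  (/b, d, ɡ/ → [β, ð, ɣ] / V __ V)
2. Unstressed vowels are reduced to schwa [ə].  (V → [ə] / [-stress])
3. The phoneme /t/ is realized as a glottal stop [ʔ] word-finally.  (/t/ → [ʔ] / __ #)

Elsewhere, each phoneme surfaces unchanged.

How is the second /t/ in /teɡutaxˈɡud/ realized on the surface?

[t]

/t/ (between /u/ and /a/): rule 3 targets it, but not word-finally → unchanged [t].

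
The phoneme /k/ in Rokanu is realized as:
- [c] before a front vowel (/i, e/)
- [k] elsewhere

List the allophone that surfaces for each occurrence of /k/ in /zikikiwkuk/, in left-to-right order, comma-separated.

[c], [c], [k], [k]

Occurrence 1 (position 3): before a front vowel → [c].
Occurrence 2 (position 5): before a front vowel → [c].
Occurrence 3 (position 8): no conditioning environment matches → elsewhere allophone [k].
Occurrence 4 (position 10): no conditioning environment matches → elsewhere allophone [k].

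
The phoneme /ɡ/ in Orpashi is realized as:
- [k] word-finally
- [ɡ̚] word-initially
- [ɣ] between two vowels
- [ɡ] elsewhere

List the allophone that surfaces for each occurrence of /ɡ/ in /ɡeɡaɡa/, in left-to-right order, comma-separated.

Occurrence 1 (position 1): word-initially → [ɡ̚].
Occurrence 2 (position 3): between two vowels → [ɣ].
Occurrence 3 (position 5): between two vowels → [ɣ].

[ɡ̚], [ɣ], [ɣ]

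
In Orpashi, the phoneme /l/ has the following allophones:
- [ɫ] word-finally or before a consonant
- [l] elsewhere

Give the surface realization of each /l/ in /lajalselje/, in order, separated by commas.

Occurrence 1 (position 1): no conditioning environment matches → elsewhere allophone [l].
Occurrence 2 (position 5): word-finally or before a consonant → [ɫ].
Occurrence 3 (position 8): word-finally or before a consonant → [ɫ].

[l], [ɫ], [ɫ]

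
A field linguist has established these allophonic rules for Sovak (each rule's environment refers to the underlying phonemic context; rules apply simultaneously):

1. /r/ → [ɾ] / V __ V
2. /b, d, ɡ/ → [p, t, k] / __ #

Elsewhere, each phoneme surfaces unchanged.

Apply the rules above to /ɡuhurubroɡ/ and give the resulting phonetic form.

[ɡuhuɾubrok]

/ɡ/ (word-initial) is in the target of rule 2 but the environment (word-finally) is not met → [ɡ].
/u/ stays [u].
/h/ stays [h].
/u/ — not in any rule's target class → [u].
/r/ (between /u/ and /u/): between two vowels, so rule 1 applies → [ɾ].
/u/ (between /r/ and /b/): no rule targets it → [u].
/b/ (between /u/ and /r/) is in the target of rule 2 but the environment (word-finally) is not met → [b].
/r/ — between /b/ and /o/; rule 1 does not apply here → [r].
/o/ stays [o].
/ɡ/ (word-final) occurs word-finally → [k] by rule 2.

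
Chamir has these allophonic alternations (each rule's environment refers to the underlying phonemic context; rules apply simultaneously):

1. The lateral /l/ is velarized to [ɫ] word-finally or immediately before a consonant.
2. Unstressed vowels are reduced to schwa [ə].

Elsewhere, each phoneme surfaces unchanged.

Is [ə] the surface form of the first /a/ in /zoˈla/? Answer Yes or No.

/a/ (word-final) fails the environment for rule 2, so it stays [a].
The actual realization is [a], not [ə].

No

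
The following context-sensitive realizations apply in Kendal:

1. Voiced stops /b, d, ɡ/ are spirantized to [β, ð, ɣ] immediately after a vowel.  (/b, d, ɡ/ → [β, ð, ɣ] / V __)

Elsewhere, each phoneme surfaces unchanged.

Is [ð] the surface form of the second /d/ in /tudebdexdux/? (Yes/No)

No

/d/ (between /b/ and /e/) is in the target of rule 1 but the environment (immediately after a vowel) is not met → [d].
The actual realization is [d], not [ð].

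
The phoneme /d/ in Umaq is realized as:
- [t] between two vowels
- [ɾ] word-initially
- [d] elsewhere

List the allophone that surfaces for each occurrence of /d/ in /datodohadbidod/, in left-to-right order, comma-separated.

[ɾ], [t], [d], [t], [d]

Occurrence 1 (position 1): word-initially → [ɾ].
Occurrence 2 (position 5): between two vowels → [t].
Occurrence 3 (position 9): no conditioning environment matches → elsewhere allophone [d].
Occurrence 4 (position 12): between two vowels → [t].
Occurrence 5 (position 14): no conditioning environment matches → elsewhere allophone [d].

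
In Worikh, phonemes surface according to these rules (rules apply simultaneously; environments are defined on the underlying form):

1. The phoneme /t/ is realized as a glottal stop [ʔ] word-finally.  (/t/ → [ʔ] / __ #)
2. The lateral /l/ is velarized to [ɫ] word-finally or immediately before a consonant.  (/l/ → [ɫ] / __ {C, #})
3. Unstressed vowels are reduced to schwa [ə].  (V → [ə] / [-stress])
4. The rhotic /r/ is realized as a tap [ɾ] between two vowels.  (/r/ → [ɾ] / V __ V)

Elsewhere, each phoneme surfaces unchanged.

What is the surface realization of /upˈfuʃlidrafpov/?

/u/ (word-initial) occurs in an unstressed syllable → [ə] by rule 3.
/p/ — not in any rule's target class → [p].
/f/ — not in any rule's target class → [f].
/u/ (between /f/ and /ʃ/): rule 3 targets it, but not in an unstressed syllable → unchanged [u].
/ʃ/ (between /u/ and /l/): no rule targets it → [ʃ].
/l/ (between /ʃ/ and /i/): rule 2 targets it, but not word-finally or immediately before a consonant → unchanged [l].
Rule 3 applies to /i/ (between /l/ and /d/: in an unstressed syllable) → [ə].
/d/ (between /i/ and /r/) is unaffected → [d].
/r/ (between /d/ and /a/) fails the environment for rule 4, so it stays [r].
/a/ (between /r/ and /f/) occurs in an unstressed syllable → [ə] by rule 3.
/f/ (between /a/ and /p/): no rule targets it → [f].
/p/ stays [p].
Rule 3 applies to /o/ (between /p/ and /v/: in an unstressed syllable) → [ə].
/v/ stays [v].

[əpˈfuʃlədrəfpəv]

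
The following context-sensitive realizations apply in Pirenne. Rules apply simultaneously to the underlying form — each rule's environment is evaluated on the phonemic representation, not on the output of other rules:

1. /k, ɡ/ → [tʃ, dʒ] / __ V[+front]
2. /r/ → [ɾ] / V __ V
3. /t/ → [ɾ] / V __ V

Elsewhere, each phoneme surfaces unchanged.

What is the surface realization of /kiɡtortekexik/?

[tʃiɡtortetʃexik]

/k/ (word-initial): before a front vowel, so rule 1 applies → [tʃ].
/ɡ/ — between /i/ and /t/; rule 1 does not apply here → [ɡ].
/t/ (between /ɡ/ and /o/) is in the target of rule 3 but the environment (between two vowels) is not met → [t].
/r/ (between /o/ and /t/) is in the target of rule 2 but the environment (between two vowels) is not met → [r].
/t/ (between /r/ and /e/): rule 3 targets it, but not between two vowels → unchanged [t].
/k/ meets the environment for rule 1 (before a front vowel) → [tʃ].
/k/ (word-final) fails the environment for rule 1, so it stays [k].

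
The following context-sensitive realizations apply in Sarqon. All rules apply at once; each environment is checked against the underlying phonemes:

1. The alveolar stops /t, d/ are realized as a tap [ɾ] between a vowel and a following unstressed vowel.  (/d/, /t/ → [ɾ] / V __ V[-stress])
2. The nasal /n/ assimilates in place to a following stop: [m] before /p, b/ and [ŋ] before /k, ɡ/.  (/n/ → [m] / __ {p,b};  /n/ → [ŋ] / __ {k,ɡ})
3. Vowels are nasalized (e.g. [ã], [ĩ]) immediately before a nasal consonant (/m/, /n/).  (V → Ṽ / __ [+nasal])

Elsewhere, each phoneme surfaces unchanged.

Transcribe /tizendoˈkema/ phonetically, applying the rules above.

/t/ (word-initial) is in the target of rule 1 but the environment (between a vowel and a following unstressed vowel) is not met → [t].
/i/ (between /t/ and /z/) is in the target of rule 3 but the environment (before a nasal consonant) is not met → [i].
/e/ (between /z/ and /n/): before a nasal consonant, so rule 3 applies → [ẽ].
/n/ (between /e/ and /d/): rule 2 targets it, but not before a labial or velar stop → unchanged [n].
/d/ (between /n/ and /o/) is in the target of rule 1 but the environment (between a vowel and a following unstressed vowel) is not met → [d].
/o/ (between /d/ and /k/) is in the target of rule 3 but the environment (before a nasal consonant) is not met → [o].
/e/ — between /k/ and /m/, before a nasal consonant — surfaces as [ẽ] (rule 3).
/a/ (word-final) is in the target of rule 3 but the environment (before a nasal consonant) is not met → [a].

[tizẽndoˈkẽma]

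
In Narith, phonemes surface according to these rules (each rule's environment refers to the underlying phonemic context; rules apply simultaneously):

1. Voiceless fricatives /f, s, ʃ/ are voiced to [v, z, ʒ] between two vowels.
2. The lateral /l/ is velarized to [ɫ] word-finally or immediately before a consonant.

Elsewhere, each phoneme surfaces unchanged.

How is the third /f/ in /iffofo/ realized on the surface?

[v]

/f/ meets the environment for rule 1 (between two vowels) → [v].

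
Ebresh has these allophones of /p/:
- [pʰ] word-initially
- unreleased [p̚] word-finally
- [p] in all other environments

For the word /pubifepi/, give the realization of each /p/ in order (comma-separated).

Occurrence 1 (position 1): word-initially → [pʰ].
Occurrence 2 (position 7): no conditioning environment matches → elsewhere allophone [p].

[pʰ], [p]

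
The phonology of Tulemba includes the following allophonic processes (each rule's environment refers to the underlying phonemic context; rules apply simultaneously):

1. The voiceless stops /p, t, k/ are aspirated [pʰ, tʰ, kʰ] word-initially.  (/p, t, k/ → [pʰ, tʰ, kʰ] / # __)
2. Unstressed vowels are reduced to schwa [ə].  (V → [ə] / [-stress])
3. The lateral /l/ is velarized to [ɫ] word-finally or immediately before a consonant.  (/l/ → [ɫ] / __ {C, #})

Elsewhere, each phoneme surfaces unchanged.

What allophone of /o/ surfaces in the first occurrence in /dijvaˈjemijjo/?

Rule 2 applies to /o/ (word-final: in an unstressed syllable) → [ə].

[ə]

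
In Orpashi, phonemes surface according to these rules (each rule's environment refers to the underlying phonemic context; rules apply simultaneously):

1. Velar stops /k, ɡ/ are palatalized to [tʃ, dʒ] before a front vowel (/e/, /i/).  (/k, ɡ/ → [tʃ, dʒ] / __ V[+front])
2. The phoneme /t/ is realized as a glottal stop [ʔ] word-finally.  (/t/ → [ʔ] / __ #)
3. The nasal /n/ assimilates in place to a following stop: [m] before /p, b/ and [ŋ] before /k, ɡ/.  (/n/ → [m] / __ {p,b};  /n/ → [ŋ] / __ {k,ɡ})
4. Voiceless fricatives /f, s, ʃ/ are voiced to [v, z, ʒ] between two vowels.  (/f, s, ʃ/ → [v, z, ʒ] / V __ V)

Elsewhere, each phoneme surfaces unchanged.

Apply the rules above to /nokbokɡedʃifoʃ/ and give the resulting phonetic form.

/n/ (word-initial) fails the environment for rule 3, so it stays [n].
/o/ (between /n/ and /k/): no rule targets it → [o].
/k/ (between /o/ and /b/): rule 1 targets it, but not before a front vowel → unchanged [k].
/b/ (between /k/ and /o/): no rule targets it → [b].
/o/ (between /b/ and /k/): no rule targets it → [o].
/k/ (between /o/ and /ɡ/): rule 1 targets it, but not before a front vowel → unchanged [k].
/ɡ/ — between /k/ and /e/, before a front vowel — surfaces as [dʒ] (rule 1).
/e/ — not in any rule's target class → [e].
/d/ — not in any rule's target class → [d].
/ʃ/ (between /d/ and /i/) fails the environment for rule 4, so it stays [ʃ].
/i/ stays [i].
/f/ (between /i/ and /o/): between two vowels, so rule 4 applies → [v].
/o/ — not in any rule's target class → [o].
/ʃ/ (word-final) fails the environment for rule 4, so it stays [ʃ].

[nokbokdʒedʃivoʃ]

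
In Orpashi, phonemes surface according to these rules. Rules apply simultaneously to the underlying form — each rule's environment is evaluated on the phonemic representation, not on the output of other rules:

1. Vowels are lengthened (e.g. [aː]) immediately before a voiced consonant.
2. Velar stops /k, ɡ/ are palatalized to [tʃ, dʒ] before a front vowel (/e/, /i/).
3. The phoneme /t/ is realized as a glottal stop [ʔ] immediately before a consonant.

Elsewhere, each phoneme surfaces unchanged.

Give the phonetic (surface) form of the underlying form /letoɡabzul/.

/e/ — between /l/ and /t/; rule 1 does not apply here → [e].
/t/ (between /e/ and /o/) is in the target of rule 3 but the environment (immediately before a consonant) is not met → [t].
Rule 1 applies to /o/ (between /t/ and /ɡ/: before a voiced consonant) → [oː].
/ɡ/ (between /o/ and /a/) is in the target of rule 2 but the environment (before a front vowel) is not met → [ɡ].
/a/ meets the environment for rule 1 (before a voiced consonant) → [aː].
Rule 1 applies to /u/ (between /z/ and /l/: before a voiced consonant) → [uː].

[letoːɡaːbzuːl]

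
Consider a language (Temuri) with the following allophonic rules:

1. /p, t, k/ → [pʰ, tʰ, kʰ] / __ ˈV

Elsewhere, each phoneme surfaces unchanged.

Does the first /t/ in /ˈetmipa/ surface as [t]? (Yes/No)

Yes

/t/ — between /e/ and /m/; rule 1 does not apply here → [t].
The actual realization is [t], which matches [t].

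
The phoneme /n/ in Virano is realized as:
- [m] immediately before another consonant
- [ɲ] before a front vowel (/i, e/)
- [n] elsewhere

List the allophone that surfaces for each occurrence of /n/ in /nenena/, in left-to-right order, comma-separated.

Occurrence 1 (position 1): before a front vowel (/i, e/) → [ɲ].
Occurrence 2 (position 3): before a front vowel (/i, e/) → [ɲ].
Occurrence 3 (position 5): no conditioning environment matches → elsewhere allophone [n].

[ɲ], [ɲ], [n]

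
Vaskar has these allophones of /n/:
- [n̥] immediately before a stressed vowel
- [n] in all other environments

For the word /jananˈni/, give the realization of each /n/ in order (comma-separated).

Occurrence 1 (position 3): no conditioning environment matches → elsewhere allophone [n].
Occurrence 2 (position 5): no conditioning environment matches → elsewhere allophone [n].
Occurrence 3 (position 6): immediately before a stressed vowel → [n̥].

[n], [n], [n̥]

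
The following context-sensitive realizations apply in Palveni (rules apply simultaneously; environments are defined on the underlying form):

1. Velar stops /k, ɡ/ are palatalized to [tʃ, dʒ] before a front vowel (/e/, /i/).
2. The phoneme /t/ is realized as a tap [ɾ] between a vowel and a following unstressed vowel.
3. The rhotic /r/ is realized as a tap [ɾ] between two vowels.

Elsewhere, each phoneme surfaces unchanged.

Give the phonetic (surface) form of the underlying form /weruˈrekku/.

[weɾuˈɾekku]

/w/ (word-initial) is unaffected → [w].
/e/ (between /w/ and /r/): no rule targets it → [e].
/r/ meets the environment for rule 3 (between two vowels) → [ɾ].
/u/ (between /r/ and /r/): no rule targets it → [u].
/r/ meets the environment for rule 3 (between two vowels) → [ɾ].
/e/ (between /r/ and /k/) is unaffected → [e].
/k/ (between /e/ and /k/) fails the environment for rule 1, so it stays [k].
/k/ (between /k/ and /u/) fails the environment for rule 1, so it stays [k].
/u/ stays [u].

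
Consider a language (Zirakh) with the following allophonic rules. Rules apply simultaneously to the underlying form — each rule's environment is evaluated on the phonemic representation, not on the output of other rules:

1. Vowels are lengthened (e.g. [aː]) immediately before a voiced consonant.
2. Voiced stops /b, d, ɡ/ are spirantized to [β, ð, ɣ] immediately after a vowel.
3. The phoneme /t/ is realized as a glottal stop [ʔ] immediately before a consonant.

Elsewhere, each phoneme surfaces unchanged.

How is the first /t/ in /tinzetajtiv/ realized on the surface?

/t/ (word-initial) fails the environment for rule 3, so it stays [t].

[t]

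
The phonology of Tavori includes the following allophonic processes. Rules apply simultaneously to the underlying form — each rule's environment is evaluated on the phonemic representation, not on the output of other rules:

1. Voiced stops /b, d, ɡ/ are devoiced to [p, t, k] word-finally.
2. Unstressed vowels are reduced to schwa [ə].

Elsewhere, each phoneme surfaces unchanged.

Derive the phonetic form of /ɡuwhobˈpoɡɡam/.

[ɡəwhəbˈpoɡɡəm]

/ɡ/ — word-initial; rule 1 does not apply here → [ɡ].
/u/ (between /ɡ/ and /w/): in an unstressed syllable, so rule 2 applies → [ə].
/w/ (between /u/ and /h/) is unaffected → [w].
/h/ (between /w/ and /o/) is unaffected → [h].
/o/ meets the environment for rule 2 (in an unstressed syllable) → [ə].
/b/ (between /o/ and /p/) is in the target of rule 1 but the environment (word-finally) is not met → [b].
/p/ (between /b/ and /o/) is unaffected → [p].
/o/ — between /p/ and /ɡ/; rule 2 does not apply here → [o].
/ɡ/ (between /o/ and /ɡ/) fails the environment for rule 1, so it stays [ɡ].
/ɡ/ — between /ɡ/ and /a/; rule 1 does not apply here → [ɡ].
Rule 2 applies to /a/ (between /ɡ/ and /m/: in an unstressed syllable) → [ə].
/m/ stays [m].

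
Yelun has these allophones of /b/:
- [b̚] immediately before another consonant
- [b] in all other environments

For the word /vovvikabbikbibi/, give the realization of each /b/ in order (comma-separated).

[b̚], [b], [b], [b]

Occurrence 1 (position 8): immediately before another consonant → [b̚].
Occurrence 2 (position 9): no conditioning environment matches → elsewhere allophone [b].
Occurrence 3 (position 12): no conditioning environment matches → elsewhere allophone [b].
Occurrence 4 (position 14): no conditioning environment matches → elsewhere allophone [b].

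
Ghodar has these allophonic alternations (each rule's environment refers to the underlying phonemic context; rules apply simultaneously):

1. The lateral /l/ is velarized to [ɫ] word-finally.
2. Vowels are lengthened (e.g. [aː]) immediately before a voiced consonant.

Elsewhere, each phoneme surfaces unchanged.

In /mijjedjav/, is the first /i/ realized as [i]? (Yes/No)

No

/i/ — between /m/ and /j/, before a voiced consonant — surfaces as [iː] (rule 2).
The actual realization is [iː], not [i].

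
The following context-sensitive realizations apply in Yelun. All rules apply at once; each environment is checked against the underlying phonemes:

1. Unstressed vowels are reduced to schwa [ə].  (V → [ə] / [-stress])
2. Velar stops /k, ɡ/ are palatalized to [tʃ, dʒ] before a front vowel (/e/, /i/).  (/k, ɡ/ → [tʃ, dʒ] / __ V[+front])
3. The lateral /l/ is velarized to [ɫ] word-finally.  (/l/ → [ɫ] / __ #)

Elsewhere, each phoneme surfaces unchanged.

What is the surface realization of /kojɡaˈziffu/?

[kəjɡəˈziffə]

/k/ (word-initial) is in the target of rule 2 but the environment (before a front vowel) is not met → [k].
/o/ meets the environment for rule 1 (in an unstressed syllable) → [ə].
/j/ (between /o/ and /ɡ/) is unaffected → [j].
/ɡ/ (between /j/ and /a/) is in the target of rule 2 but the environment (before a front vowel) is not met → [ɡ].
/a/ (between /ɡ/ and /z/) occurs in an unstressed syllable → [ə] by rule 1.
/z/ — not in any rule's target class → [z].
/i/ — between /z/ and /f/; rule 1 does not apply here → [i].
/f/ (between /i/ and /f/): no rule targets it → [f].
/f/ (between /f/ and /u/) is unaffected → [f].
/u/ (word-final) occurs in an unstressed syllable → [ə] by rule 1.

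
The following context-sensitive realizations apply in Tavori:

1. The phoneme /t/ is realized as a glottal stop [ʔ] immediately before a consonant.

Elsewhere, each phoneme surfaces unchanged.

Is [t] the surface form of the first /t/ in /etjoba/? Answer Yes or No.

No

/t/ meets the environment for rule 1 (immediately before a consonant) → [ʔ].
The actual realization is [ʔ], not [t].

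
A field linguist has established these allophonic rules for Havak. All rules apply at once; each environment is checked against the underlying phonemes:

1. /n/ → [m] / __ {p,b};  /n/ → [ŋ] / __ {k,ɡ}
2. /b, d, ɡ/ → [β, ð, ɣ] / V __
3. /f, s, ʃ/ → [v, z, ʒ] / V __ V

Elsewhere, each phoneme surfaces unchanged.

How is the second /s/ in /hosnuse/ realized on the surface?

[z]

/s/ (between /u/ and /e/): between two vowels, so rule 3 applies → [z].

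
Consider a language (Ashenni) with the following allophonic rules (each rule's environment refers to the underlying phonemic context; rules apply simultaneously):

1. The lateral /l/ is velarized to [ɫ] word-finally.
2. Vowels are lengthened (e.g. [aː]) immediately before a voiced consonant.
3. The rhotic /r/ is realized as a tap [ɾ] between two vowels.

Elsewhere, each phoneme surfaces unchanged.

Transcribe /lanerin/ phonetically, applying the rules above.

/l/ (word-initial) is in the target of rule 1 but the environment (word-finally) is not met → [l].
/a/ — between /l/ and /n/, before a voiced consonant — surfaces as [aː] (rule 2).
/n/ (between /a/ and /e/) is unaffected → [n].
/e/ (between /n/ and /r/): before a voiced consonant, so rule 2 applies → [eː].
/r/ — between /e/ and /i/, between two vowels — surfaces as [ɾ] (rule 3).
/i/ (between /r/ and /n/) occurs before a voiced consonant → [iː] by rule 2.
/n/ stays [n].

[laːneːɾiːn]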